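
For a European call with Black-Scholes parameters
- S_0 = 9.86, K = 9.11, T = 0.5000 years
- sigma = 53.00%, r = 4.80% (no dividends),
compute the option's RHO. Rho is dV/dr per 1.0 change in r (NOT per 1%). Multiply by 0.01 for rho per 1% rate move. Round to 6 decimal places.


d1 = 0.4625237684; d2 = 0.0877571744
phi(d1) = 0.3584727434; exp(-qT) = 1.0000000000; exp(-rT) = 0.9762857098
N(d2) = 0.5349651619
Rho = K*T*exp(-rT)*N(d2) = 9.1100 * 0.5000 * 0.9762857098 * 0.5349651619 = 2.378980

Answer: Rho = 2.378980


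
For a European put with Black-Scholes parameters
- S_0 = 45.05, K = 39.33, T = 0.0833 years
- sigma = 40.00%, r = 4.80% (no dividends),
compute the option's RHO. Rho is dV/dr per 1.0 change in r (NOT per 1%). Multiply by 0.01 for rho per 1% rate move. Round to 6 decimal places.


Answer: Rho = -0.406057

Derivation:
d1 = 1.2685288617; d2 = 1.1530819042
phi(d1) = 0.1784367166; exp(-qT) = 1.0000000000; exp(-rT) = 0.9960095830
N(-d2) = 0.1244383842
Rho = -K*T*exp(-rT)*N(-d2) = -39.3300 * 0.0833 * 0.9960095830 * 0.1244383842 = -0.406057


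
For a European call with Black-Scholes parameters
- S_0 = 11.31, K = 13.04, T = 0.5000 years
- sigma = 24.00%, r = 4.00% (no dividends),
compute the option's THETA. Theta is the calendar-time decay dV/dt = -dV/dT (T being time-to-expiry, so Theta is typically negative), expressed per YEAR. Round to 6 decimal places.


d1 = -0.6360087639; d2 = -0.8057143914
phi(d1) = 0.3258910659; exp(-qT) = 1.0000000000; exp(-rT) = 0.9801986733
Theta = -S*exp(-qT)*phi(d1)*sigma/(2*sqrt(T)) - r*K*exp(-rT)*N(d2) + q*S*exp(-qT)*N(d1)
N(d1) = 0.2623853549; N(d2) = 0.2102037747; sqrt(T) = 0.7071067812
Term 1 = -11.3100 * 1.0000000000 * 0.3258910659 * 0.2400 / (2 * 0.7071067812) = -0.6255057459
Term 2 = -0.0400 * 13.0400 * 0.9801986733 * 0.2102037747 = -0.1074712261
Term 3 = 0 (no dividend yield, q = 0)
Theta = -0.6255057459 + (-0.1074712261) + (0.0000000000) = -0.732977

Answer: Theta = -0.732977


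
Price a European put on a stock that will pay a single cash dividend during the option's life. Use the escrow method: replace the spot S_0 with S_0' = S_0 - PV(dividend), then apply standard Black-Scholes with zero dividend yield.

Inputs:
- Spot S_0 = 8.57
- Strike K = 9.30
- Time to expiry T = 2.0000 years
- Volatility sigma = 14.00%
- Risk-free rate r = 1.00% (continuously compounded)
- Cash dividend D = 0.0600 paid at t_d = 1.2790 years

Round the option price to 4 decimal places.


PV(D) = D * exp(-r * t_d) = 0.0600 * 0.98729144 = 0.05923749
S_0' = S_0 - PV(D) = 8.5700 - 0.05923749 = 8.51076251
d1 = (ln(S_0'/K) + (r + sigma^2/2)*T) / (sigma*sqrt(T)) = -0.24790588
d2 = d1 - sigma*sqrt(T) = -0.44589578
exp(-rT) = 0.98019867
N(-d1) = 0.59789638; N(-d2) = 0.67216373
P = K * exp(-rT) * N(-d2) - S_0' * N(-d1) = 9.3000 * 0.98019867 * 0.67216373 - 8.51076251 * 0.59789638 = 1.0388

Answer: Price = 1.0388


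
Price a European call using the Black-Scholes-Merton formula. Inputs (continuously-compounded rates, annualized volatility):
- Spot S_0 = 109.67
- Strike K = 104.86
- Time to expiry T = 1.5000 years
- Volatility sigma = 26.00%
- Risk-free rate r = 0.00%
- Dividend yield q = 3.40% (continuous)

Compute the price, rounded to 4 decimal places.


Answer: Price = 12.9053

Derivation:
d1 = (ln(S/K) + (r - q + 0.5*sigma^2) * T) / (sigma * sqrt(T)) = 0.13990270
d2 = d1 - sigma * sqrt(T) = -0.17853097
exp(-rT) = 1.00000000; exp(-qT) = 0.95027867
C = S_0 * exp(-qT) * N(d1) - K * exp(-rT) * N(d2)
N(d1) = 0.55563157; N(d2) = 0.42915300
C = 109.6700 * 0.95027867 * 0.55563157 - 104.8600 * 1.00000000 * 0.42915300 = 12.9053


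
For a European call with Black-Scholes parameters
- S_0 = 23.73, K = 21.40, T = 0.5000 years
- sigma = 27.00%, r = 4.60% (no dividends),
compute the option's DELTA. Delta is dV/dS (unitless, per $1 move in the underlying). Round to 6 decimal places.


d1 = 0.7572545239; d2 = 0.5663356930
phi(d1) = 0.2994955438; exp(-qT) = 1.0000000000; exp(-rT) = 0.9772624838
N(d1) = 0.7755513049
Delta = exp(-qT) * N(d1) = 1.0000000000 * 0.7755513049 = 0.775551

Answer: Delta = 0.775551


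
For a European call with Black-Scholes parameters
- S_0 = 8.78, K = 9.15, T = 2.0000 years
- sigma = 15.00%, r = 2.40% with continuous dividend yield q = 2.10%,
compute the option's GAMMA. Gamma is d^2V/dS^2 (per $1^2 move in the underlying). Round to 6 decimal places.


Answer: Gamma = 0.205013

Derivation:
d1 = -0.0602335790; d2 = -0.2723656133
phi(d1) = 0.3982192384; exp(-qT) = 0.9588697806; exp(-rT) = 0.9531337871
Gamma = exp(-qT) * phi(d1) / (S * sigma * sqrt(T)) = 0.9588697806 * 0.3982192384 / (8.7800 * 0.1500 * 1.4142135624) = 0.205013


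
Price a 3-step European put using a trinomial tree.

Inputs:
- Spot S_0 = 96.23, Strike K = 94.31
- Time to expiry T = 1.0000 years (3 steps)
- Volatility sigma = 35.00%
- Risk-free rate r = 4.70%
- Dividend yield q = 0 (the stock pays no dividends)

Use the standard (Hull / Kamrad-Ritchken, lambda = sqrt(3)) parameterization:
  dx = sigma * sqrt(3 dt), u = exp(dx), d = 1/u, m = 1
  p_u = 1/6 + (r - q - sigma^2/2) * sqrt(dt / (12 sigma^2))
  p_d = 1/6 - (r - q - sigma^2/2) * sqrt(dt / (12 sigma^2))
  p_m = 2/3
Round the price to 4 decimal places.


dt = T/N = 0.333333; dx = sigma*sqrt(3*dt) = 0.350000
u = exp(dx) = 1.419068; d = 1/u = 0.704688
p_u = 0.159881, p_m = 0.666667, p_d = 0.173452
Discount per step: exp(-r*dt) = 0.984455
Stock lattice S(k, j) with j the centered position index:
  k=0: S(0,+0) = 96.2300
  k=1: S(1,-1) = 67.8121; S(1,+0) = 96.2300; S(1,+1) = 136.5569
  k=2: S(2,-2) = 47.7864; S(2,-1) = 67.8121; S(2,+0) = 96.2300; S(2,+1) = 136.5569; S(2,+2) = 193.7834
  k=3: S(3,-3) = 33.6745; S(3,-2) = 47.7864; S(3,-1) = 67.8121; S(3,+0) = 96.2300; S(3,+1) = 136.5569; S(3,+2) = 193.7834; S(3,+3) = 274.9918
Terminal payoffs V(N, j) = max(K - S_T, 0):
  V(3,-3) = 60.635490; V(3,-2) = 46.523596; V(3,-1) = 26.497865; V(3,+0) = 0.000000; V(3,+1) = 0.000000; V(3,+2) = 0.000000; V(3,+3) = 0.000000
Backward induction: V(k, j) = exp(-r*dt) * [p_u * V(k+1, j+1) + p_m * V(k+1, j) + p_d * V(k+1, j-1)]
  V(2,-2) = exp(-r*dt) * [p_u*26.497865 + p_m*46.523596 + p_d*60.635490] = 45.058135
  V(2,-1) = exp(-r*dt) * [p_u*0.000000 + p_m*26.497865 + p_d*46.523596] = 25.334834
  V(2,+0) = exp(-r*dt) * [p_u*0.000000 + p_m*0.000000 + p_d*26.497865] = 4.524673
  V(2,+1) = exp(-r*dt) * [p_u*0.000000 + p_m*0.000000 + p_d*0.000000] = 0.000000
  V(2,+2) = exp(-r*dt) * [p_u*0.000000 + p_m*0.000000 + p_d*0.000000] = 0.000000
  V(1,-1) = exp(-r*dt) * [p_u*4.524673 + p_m*25.334834 + p_d*45.058135] = 25.033460
  V(1,+0) = exp(-r*dt) * [p_u*0.000000 + p_m*4.524673 + p_d*25.334834] = 7.295638
  V(1,+1) = exp(-r*dt) * [p_u*0.000000 + p_m*0.000000 + p_d*4.524673] = 0.772616
  V(0,+0) = exp(-r*dt) * [p_u*0.772616 + p_m*7.295638 + p_d*25.033460] = 9.184377

Answer: Price = V(0,0) = 9.1844


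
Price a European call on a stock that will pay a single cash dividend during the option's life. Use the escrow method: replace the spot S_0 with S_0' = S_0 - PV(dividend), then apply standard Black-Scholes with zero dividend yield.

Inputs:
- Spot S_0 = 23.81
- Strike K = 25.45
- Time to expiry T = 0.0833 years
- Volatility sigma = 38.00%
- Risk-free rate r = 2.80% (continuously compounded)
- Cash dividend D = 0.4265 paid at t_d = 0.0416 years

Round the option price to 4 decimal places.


PV(D) = D * exp(-r * t_d) = 0.4265 * 0.99883588 = 0.42600350
S_0' = S_0 - PV(D) = 23.8100 - 0.42600350 = 23.38399650
d1 = (ln(S_0'/K) + (r + sigma^2/2)*T) / (sigma*sqrt(T)) = -0.69585117
d2 = d1 - sigma*sqrt(T) = -0.80552578
exp(-rT) = 0.99767032
N(d1) = 0.24326102; N(d2) = 0.21025817
C = S_0' * N(d1) - K * exp(-rT) * N(d2) = 23.38399650 * 0.24326102 - 25.4500 * 0.99767032 * 0.21025817 = 0.3498

Answer: Price = 0.3498


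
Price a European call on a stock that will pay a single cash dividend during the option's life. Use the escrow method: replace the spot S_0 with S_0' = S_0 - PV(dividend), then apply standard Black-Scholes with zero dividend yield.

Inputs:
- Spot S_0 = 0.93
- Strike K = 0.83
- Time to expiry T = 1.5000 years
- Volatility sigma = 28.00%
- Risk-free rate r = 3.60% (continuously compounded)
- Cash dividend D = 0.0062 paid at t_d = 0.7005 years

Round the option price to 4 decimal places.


Answer: Price = 0.1977

Derivation:
PV(D) = D * exp(-r * t_d) = 0.0062 * 0.97509732 = 0.00604560
S_0' = S_0 - PV(D) = 0.9300 - 0.00604560 = 0.92395440
d1 = (ln(S_0'/K) + (r + sigma^2/2)*T) / (sigma*sqrt(T)) = 0.64164097
d2 = d1 - sigma*sqrt(T) = 0.29871240
exp(-rT) = 0.94743211
N(d1) = 0.73944684; N(d2) = 0.61742025
C = S_0' * N(d1) - K * exp(-rT) * N(d2) = 0.92395440 * 0.73944684 - 0.8300 * 0.94743211 * 0.61742025 = 0.1977


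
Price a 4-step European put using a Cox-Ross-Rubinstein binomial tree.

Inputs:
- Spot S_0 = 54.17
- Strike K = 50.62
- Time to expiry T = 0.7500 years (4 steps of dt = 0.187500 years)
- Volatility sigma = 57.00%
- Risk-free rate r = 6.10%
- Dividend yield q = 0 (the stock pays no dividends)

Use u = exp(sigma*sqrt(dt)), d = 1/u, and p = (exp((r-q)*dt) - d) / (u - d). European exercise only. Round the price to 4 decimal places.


dt = T/N = 0.187500
u = exp(sigma*sqrt(dt)) = 1.279945; d = 1/u = 0.781283
p = (exp((r-q)*dt) - d) / (u - d) = 0.461675
Discount per step: exp(-r*dt) = 0.988628
Stock lattice S(k, i) with i counting down-moves:
  k=0: S(0,0) = 54.1700
  k=1: S(1,0) = 69.3346; S(1,1) = 42.3221
  k=2: S(2,0) = 88.7445; S(2,1) = 54.1700; S(2,2) = 33.0656
  k=3: S(3,0) = 113.5881; S(3,1) = 69.3346; S(3,2) = 42.3221; S(3,3) = 25.8336
  k=4: S(4,0) = 145.3866; S(4,1) = 88.7445; S(4,2) = 54.1700; S(4,3) = 33.0656; S(4,4) = 20.1834
Terminal payoffs V(N, i) = max(K - S_T, 0):
  V(4,0) = 0.000000; V(4,1) = 0.000000; V(4,2) = 0.000000; V(4,3) = 17.554423; V(4,4) = 30.436644
Backward induction: V(k, i) = exp(-r*dt) * [p * V(k+1, i) + (1-p) * V(k+1, i+1)].
  V(3,0) = exp(-r*dt) * [p*0.000000 + (1-p)*0.000000] = 0.000000
  V(3,1) = exp(-r*dt) * [p*0.000000 + (1-p)*0.000000] = 0.000000
  V(3,2) = exp(-r*dt) * [p*0.000000 + (1-p)*17.554423] = 9.342515
  V(3,3) = exp(-r*dt) * [p*17.554423 + (1-p)*30.436644] = 24.210744
  V(2,0) = exp(-r*dt) * [p*0.000000 + (1-p)*0.000000] = 0.000000
  V(2,1) = exp(-r*dt) * [p*0.000000 + (1-p)*9.342515] = 4.972113
  V(2,2) = exp(-r*dt) * [p*9.342515 + (1-p)*24.210744] = 17.149183
  V(1,0) = exp(-r*dt) * [p*0.000000 + (1-p)*4.972113] = 2.646173
  V(1,1) = exp(-r*dt) * [p*4.972113 + (1-p)*17.149183] = 11.396240
  V(0,0) = exp(-r*dt) * [p*2.646173 + (1-p)*11.396240] = 7.272891

Answer: Price = V(0,0) = 7.2729


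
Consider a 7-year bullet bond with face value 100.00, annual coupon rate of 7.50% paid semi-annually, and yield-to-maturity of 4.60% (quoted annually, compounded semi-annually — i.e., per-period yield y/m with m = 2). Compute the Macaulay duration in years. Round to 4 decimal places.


Coupon per period c = face * coupon_rate / m = 3.750000
Periods per year m = 2; per-period yield y/m = 0.023000
Number of cashflows N = 14
Cashflows (t years, CF_t, discount factor 1/(1+y/m)^(m*t), PV):
  t = 0.5000: CF_t = 3.750000, DF = 0.977517, PV = 3.665689
  t = 1.0000: CF_t = 3.750000, DF = 0.955540, PV = 3.583274
  t = 1.5000: CF_t = 3.750000, DF = 0.934056, PV = 3.502711
  t = 2.0000: CF_t = 3.750000, DF = 0.913056, PV = 3.423960
  t = 2.5000: CF_t = 3.750000, DF = 0.892528, PV = 3.346980
  t = 3.0000: CF_t = 3.750000, DF = 0.872461, PV = 3.271730
  t = 3.5000: CF_t = 3.750000, DF = 0.852846, PV = 3.198172
  t = 4.0000: CF_t = 3.750000, DF = 0.833671, PV = 3.126268
  t = 4.5000: CF_t = 3.750000, DF = 0.814928, PV = 3.055980
  t = 5.0000: CF_t = 3.750000, DF = 0.796606, PV = 2.987273
  t = 5.5000: CF_t = 3.750000, DF = 0.778696, PV = 2.920111
  t = 6.0000: CF_t = 3.750000, DF = 0.761189, PV = 2.854458
  t = 6.5000: CF_t = 3.750000, DF = 0.744075, PV = 2.790282
  t = 7.0000: CF_t = 103.750000, DF = 0.727346, PV = 75.462160
Price P = sum_t PV_t = 117.189049
Macaulay numerator sum_t t * PV_t:
  t * PV_t at t = 0.5000: 1.832845
  t * PV_t at t = 1.0000: 3.583274
  t * PV_t at t = 1.5000: 5.254067
  t * PV_t at t = 2.0000: 6.847921
  t * PV_t at t = 2.5000: 8.367450
  t * PV_t at t = 3.0000: 9.815190
  t * PV_t at t = 3.5000: 11.193602
  t * PV_t at t = 4.0000: 12.505072
  t * PV_t at t = 4.5000: 13.751912
  t * PV_t at t = 5.0000: 14.936366
  t * PV_t at t = 5.5000: 16.060608
  t * PV_t at t = 6.0000: 17.126748
  t * PV_t at t = 6.5000: 18.136830
  t * PV_t at t = 7.0000: 528.235122
Macaulay duration D = (sum_t t * PV_t) / P = 667.647006 / 117.189049 = 5.697179

Answer: Macaulay duration = 5.6972 years


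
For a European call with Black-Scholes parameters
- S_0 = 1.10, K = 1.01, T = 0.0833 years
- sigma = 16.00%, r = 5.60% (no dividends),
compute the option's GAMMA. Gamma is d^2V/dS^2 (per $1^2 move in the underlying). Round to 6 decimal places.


Answer: Gamma = 1.122400

Derivation:
d1 = 1.9725701506; d2 = 1.9263913676
phi(d1) = 0.0570141935; exp(-qT) = 1.0000000000; exp(-rT) = 0.9953460633
Gamma = exp(-qT) * phi(d1) / (S * sigma * sqrt(T)) = 1.0000000000 * 0.0570141935 / (1.1000 * 0.1600 * 0.2886173938) = 1.122400


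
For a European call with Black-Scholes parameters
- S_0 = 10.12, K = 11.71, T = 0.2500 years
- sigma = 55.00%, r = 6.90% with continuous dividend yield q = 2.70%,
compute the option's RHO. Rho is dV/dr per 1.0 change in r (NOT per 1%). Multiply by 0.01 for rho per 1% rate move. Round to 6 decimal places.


Answer: Rho = 0.760669

Derivation:
d1 = -0.3549709591; d2 = -0.6299709591
phi(d1) = 0.3745834299; exp(-qT) = 0.9932727301; exp(-rT) = 0.9828979294
N(d2) = 0.2643567924
Rho = K*T*exp(-rT)*N(d2) = 11.7100 * 0.2500 * 0.9828979294 * 0.2643567924 = 0.760669


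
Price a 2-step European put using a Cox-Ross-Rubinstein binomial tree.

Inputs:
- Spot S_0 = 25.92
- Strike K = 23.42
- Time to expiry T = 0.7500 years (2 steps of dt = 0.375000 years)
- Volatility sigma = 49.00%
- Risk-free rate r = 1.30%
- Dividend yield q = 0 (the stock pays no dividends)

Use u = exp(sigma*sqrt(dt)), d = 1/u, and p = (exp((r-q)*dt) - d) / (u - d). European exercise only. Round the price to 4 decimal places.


Answer: Price = V(0,0) = 2.9221

Derivation:
dt = T/N = 0.375000
u = exp(sigma*sqrt(dt)) = 1.349943; d = 1/u = 0.740772
p = (exp((r-q)*dt) - d) / (u - d) = 0.433564
Discount per step: exp(-r*dt) = 0.995137
Stock lattice S(k, i) with i counting down-moves:
  k=0: S(0,0) = 25.9200
  k=1: S(1,0) = 34.9905; S(1,1) = 19.2008
  k=2: S(2,0) = 47.2352; S(2,1) = 25.9200; S(2,2) = 14.2234
Terminal payoffs V(N, i) = max(K - S_T, 0):
  V(2,0) = 0.000000; V(2,1) = 0.000000; V(2,2) = 9.196580
Backward induction: V(k, i) = exp(-r*dt) * [p * V(k+1, i) + (1-p) * V(k+1, i+1)].
  V(1,0) = exp(-r*dt) * [p*0.000000 + (1-p)*0.000000] = 0.000000
  V(1,1) = exp(-r*dt) * [p*0.000000 + (1-p)*9.196580] = 5.183937
  V(0,0) = exp(-r*dt) * [p*0.000000 + (1-p)*5.183937] = 2.922086


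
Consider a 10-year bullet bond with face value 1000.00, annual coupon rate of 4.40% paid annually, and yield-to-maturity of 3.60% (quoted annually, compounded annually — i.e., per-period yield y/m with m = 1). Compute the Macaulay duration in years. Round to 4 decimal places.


Answer: Macaulay duration = 8.3639 years

Derivation:
Coupon per period c = face * coupon_rate / m = 44.000000
Periods per year m = 1; per-period yield y/m = 0.036000
Number of cashflows N = 10
Cashflows (t years, CF_t, discount factor 1/(1+y/m)^(m*t), PV):
  t = 1.0000: CF_t = 44.000000, DF = 0.965251, PV = 42.471042
  t = 2.0000: CF_t = 44.000000, DF = 0.931709, PV = 40.995215
  t = 3.0000: CF_t = 44.000000, DF = 0.899333, PV = 39.570671
  t = 4.0000: CF_t = 44.000000, DF = 0.868082, PV = 38.195628
  t = 5.0000: CF_t = 44.000000, DF = 0.837917, PV = 36.868367
  t = 6.0000: CF_t = 44.000000, DF = 0.808801, PV = 35.587227
  t = 7.0000: CF_t = 44.000000, DF = 0.780696, PV = 34.350605
  t = 8.0000: CF_t = 44.000000, DF = 0.753567, PV = 33.156954
  t = 9.0000: CF_t = 44.000000, DF = 0.727381, PV = 32.004782
  t = 10.0000: CF_t = 1044.000000, DF = 0.702106, PV = 732.998261
Price P = sum_t PV_t = 1066.198752
Macaulay numerator sum_t t * PV_t:
  t * PV_t at t = 1.0000: 42.471042
  t * PV_t at t = 2.0000: 81.990429
  t * PV_t at t = 3.0000: 118.712012
  t * PV_t at t = 4.0000: 152.782512
  t * PV_t at t = 5.0000: 184.341834
  t * PV_t at t = 6.0000: 213.523360
  t * PV_t at t = 7.0000: 240.454234
  t * PV_t at t = 8.0000: 265.255636
  t * PV_t at t = 9.0000: 288.043041
  t * PV_t at t = 10.0000: 7329.982615
Macaulay duration D = (sum_t t * PV_t) / P = 8917.556715 / 1066.198752 = 8.363878


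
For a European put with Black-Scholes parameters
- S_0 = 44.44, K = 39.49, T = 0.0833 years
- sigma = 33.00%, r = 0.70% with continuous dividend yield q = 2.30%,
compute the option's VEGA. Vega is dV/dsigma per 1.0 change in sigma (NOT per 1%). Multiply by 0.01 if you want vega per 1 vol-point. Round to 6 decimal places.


d1 = 1.2735259507; d2 = 1.1782822108
phi(d1) = 0.1773069785; exp(-qT) = 0.9980859342; exp(-rT) = 0.9994170700
Vega = S * exp(-qT) * phi(d1) * sqrt(T) = 44.4400 * 0.9980859342 * 0.1773069785 * 0.2886173938 = 2.269814

Answer: Vega = 2.269814


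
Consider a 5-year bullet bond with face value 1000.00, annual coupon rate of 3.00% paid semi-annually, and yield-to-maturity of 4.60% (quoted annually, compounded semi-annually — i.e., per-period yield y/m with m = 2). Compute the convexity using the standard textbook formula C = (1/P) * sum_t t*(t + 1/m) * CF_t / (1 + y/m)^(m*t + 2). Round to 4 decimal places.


Answer: Convexity = 23.9505

Derivation:
Coupon per period c = face * coupon_rate / m = 15.000000
Periods per year m = 2; per-period yield y/m = 0.023000
Number of cashflows N = 10
Cashflows (t years, CF_t, discount factor 1/(1+y/m)^(m*t), PV):
  t = 0.5000: CF_t = 15.000000, DF = 0.977517, PV = 14.662757
  t = 1.0000: CF_t = 15.000000, DF = 0.955540, PV = 14.333095
  t = 1.5000: CF_t = 15.000000, DF = 0.934056, PV = 14.010846
  t = 2.0000: CF_t = 15.000000, DF = 0.913056, PV = 13.695842
  t = 2.5000: CF_t = 15.000000, DF = 0.892528, PV = 13.387919
  t = 3.0000: CF_t = 15.000000, DF = 0.872461, PV = 13.086920
  t = 3.5000: CF_t = 15.000000, DF = 0.852846, PV = 12.792688
  t = 4.0000: CF_t = 15.000000, DF = 0.833671, PV = 12.505072
  t = 4.5000: CF_t = 15.000000, DF = 0.814928, PV = 12.223922
  t = 5.0000: CF_t = 1015.000000, DF = 0.796606, PV = 808.555257
Price P = sum_t PV_t = 929.254318
Convexity numerator sum_t t*(t + 1/m) * CF_t / (1+y/m)^(m*t + 2):
  t = 0.5000: term = 7.005423
  t = 1.0000: term = 20.543762
  t = 1.5000: term = 40.163758
  t = 2.0000: term = 65.434601
  t = 2.5000: term = 95.945163
  t = 3.0000: term = 131.303254
  t = 3.5000: term = 171.134902
  t = 4.0000: term = 215.083664
  t = 4.5000: term = 262.809952
  t = 5.0000: term = 21246.682670
Convexity = (1/P) * sum = 22256.107151 / 929.254318 = 23.950502


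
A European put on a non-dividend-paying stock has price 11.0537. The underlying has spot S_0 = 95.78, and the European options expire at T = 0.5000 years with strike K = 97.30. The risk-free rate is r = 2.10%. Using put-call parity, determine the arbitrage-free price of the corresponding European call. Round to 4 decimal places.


Answer: Call price = 10.5500

Derivation:
Put-call parity: C - P = S_0 * exp(-qT) - K * exp(-rT).
S_0 * exp(-qT) = 95.7800 * 1.00000000 = 95.78000000
K * exp(-rT) = 97.3000 * 0.98955493 = 96.28369494
C = P + S*exp(-qT) - K*exp(-rT)
C = 11.0537 + 95.78000000 - 96.28369494 = 10.5500


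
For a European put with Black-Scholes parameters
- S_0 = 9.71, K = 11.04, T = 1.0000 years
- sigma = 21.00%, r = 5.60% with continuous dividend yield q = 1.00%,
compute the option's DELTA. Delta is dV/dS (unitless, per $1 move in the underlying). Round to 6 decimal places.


d1 = -0.2872321836; d2 = -0.4972321836
phi(d1) = 0.3828202593; exp(-qT) = 0.9900498337; exp(-rT) = 0.9455391359
N(-d1) = 0.6130327274
Delta = -exp(-qT) * N(-d1) = -0.9900498337 * 0.6130327274 = -0.606933

Answer: Delta = -0.606933


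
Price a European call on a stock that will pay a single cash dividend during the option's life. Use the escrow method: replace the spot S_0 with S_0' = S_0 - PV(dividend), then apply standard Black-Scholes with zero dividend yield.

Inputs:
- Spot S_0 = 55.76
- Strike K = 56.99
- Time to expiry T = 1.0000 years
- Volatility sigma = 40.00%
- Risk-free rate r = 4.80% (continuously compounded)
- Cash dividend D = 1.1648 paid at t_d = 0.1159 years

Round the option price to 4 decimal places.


PV(D) = D * exp(-r * t_d) = 1.1648 * 0.99445225 = 1.15833798
S_0' = S_0 - PV(D) = 55.7600 - 1.15833798 = 54.60166202
d1 = (ln(S_0'/K) + (r + sigma^2/2)*T) / (sigma*sqrt(T)) = 0.21297127
d2 = d1 - sigma*sqrt(T) = -0.18702873
exp(-rT) = 0.95313379
N(d1) = 0.58432531; N(d2) = 0.42581905
C = S_0' * N(d1) - K * exp(-rT) * N(d2) = 54.60166202 * 0.58432531 - 56.9900 * 0.95313379 * 0.42581905 = 8.7750

Answer: Price = 8.7750


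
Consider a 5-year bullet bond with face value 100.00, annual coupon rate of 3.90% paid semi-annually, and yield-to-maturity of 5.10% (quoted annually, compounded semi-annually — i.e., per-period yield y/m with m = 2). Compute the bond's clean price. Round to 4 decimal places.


Answer: Price = 94.7623

Derivation:
Coupon per period c = face * coupon_rate / m = 1.950000
Periods per year m = 2; per-period yield y/m = 0.025500
Number of cashflows N = 10
Cashflows (t years, CF_t, discount factor 1/(1+y/m)^(m*t), PV):
  t = 0.5000: CF_t = 1.950000, DF = 0.975134, PV = 1.901511
  t = 1.0000: CF_t = 1.950000, DF = 0.950886, PV = 1.854229
  t = 1.5000: CF_t = 1.950000, DF = 0.927242, PV = 1.808122
  t = 2.0000: CF_t = 1.950000, DF = 0.904185, PV = 1.763161
  t = 2.5000: CF_t = 1.950000, DF = 0.881702, PV = 1.719318
  t = 3.0000: CF_t = 1.950000, DF = 0.859777, PV = 1.676566
  t = 3.5000: CF_t = 1.950000, DF = 0.838398, PV = 1.634877
  t = 4.0000: CF_t = 1.950000, DF = 0.817551, PV = 1.594224
  t = 4.5000: CF_t = 1.950000, DF = 0.797222, PV = 1.554582
  t = 5.0000: CF_t = 101.950000, DF = 0.777398, PV = 79.255714
Price P = sum_t PV_t = 94.762303


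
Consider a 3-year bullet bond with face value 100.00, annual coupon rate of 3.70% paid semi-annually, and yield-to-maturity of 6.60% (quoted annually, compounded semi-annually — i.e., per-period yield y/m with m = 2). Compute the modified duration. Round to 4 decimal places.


Coupon per period c = face * coupon_rate / m = 1.850000
Periods per year m = 2; per-period yield y/m = 0.033000
Number of cashflows N = 6
Cashflows (t years, CF_t, discount factor 1/(1+y/m)^(m*t), PV):
  t = 0.5000: CF_t = 1.850000, DF = 0.968054, PV = 1.790900
  t = 1.0000: CF_t = 1.850000, DF = 0.937129, PV = 1.733689
  t = 1.5000: CF_t = 1.850000, DF = 0.907192, PV = 1.678305
  t = 2.0000: CF_t = 1.850000, DF = 0.878211, PV = 1.624690
  t = 2.5000: CF_t = 1.850000, DF = 0.850156, PV = 1.572788
  t = 3.0000: CF_t = 101.850000, DF = 0.822997, PV = 83.822209
Price P = sum_t PV_t = 92.222580
First compute Macaulay numerator sum_t t * PV_t:
  t * PV_t at t = 0.5000: 0.895450
  t * PV_t at t = 1.0000: 1.733689
  t * PV_t at t = 1.5000: 2.517457
  t * PV_t at t = 2.0000: 3.249380
  t * PV_t at t = 2.5000: 3.931969
  t * PV_t at t = 3.0000: 251.466628
Macaulay duration D = 263.794573 / 92.222580 = 2.860412
Modified duration = D / (1 + y/m) = 2.860412 / (1 + 0.033000) = 2.769034

Answer: Modified duration = 2.7690


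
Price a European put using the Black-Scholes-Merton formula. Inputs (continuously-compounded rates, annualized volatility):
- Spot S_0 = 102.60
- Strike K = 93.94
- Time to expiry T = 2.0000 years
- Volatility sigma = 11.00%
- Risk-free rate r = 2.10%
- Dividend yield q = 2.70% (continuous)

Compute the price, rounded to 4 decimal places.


Answer: Price = 2.9212

Derivation:
d1 = (ln(S/K) + (r - q + 0.5*sigma^2) * T) / (sigma * sqrt(T)) = 0.56749595
d2 = d1 - sigma * sqrt(T) = 0.41193246
exp(-rT) = 0.95886978; exp(-qT) = 0.94743211
P = K * exp(-rT) * N(-d2) - S_0 * exp(-qT) * N(-d1)
N(-d1) = 0.28518864; N(-d2) = 0.34019446
P = 93.9400 * 0.95886978 * 0.34019446 - 102.6000 * 0.94743211 * 0.28518864 = 2.9212


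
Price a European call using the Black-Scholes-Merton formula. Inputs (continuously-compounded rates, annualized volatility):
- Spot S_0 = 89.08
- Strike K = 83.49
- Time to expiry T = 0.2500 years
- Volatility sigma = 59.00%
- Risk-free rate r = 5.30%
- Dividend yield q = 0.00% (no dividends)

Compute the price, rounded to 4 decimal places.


d1 = (ln(S/K) + (r - q + 0.5*sigma^2) * T) / (sigma * sqrt(T)) = 0.41210332
d2 = d1 - sigma * sqrt(T) = 0.11710332
exp(-rT) = 0.98683739; exp(-qT) = 1.00000000
C = S_0 * exp(-qT) * N(d1) - K * exp(-rT) * N(d2)
N(d1) = 0.65986815; N(d2) = 0.54661091
C = 89.0800 * 1.00000000 * 0.65986815 - 83.4900 * 0.98683739 * 0.54661091 = 13.7452

Answer: Price = 13.7452


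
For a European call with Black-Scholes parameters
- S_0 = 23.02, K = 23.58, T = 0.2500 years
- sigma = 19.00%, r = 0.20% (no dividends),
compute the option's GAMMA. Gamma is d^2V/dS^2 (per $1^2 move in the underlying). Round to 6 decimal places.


d1 = -0.2002420191; d2 = -0.2952420191
phi(d1) = 0.3910237550; exp(-qT) = 1.0000000000; exp(-rT) = 0.9995001250
Gamma = exp(-qT) * phi(d1) / (S * sigma * sqrt(T)) = 1.0000000000 * 0.3910237550 / (23.0200 * 0.1900 * 0.5000000000) = 0.178803

Answer: Gamma = 0.178803


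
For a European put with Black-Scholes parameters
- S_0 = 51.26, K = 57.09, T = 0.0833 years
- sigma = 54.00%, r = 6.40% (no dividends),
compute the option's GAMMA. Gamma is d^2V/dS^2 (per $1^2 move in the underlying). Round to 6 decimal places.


d1 = -0.5790179316; d2 = -0.7348713242
phi(d1) = 0.3373718934; exp(-qT) = 1.0000000000; exp(-rT) = 0.9946829856
Gamma = exp(-qT) * phi(d1) / (S * sigma * sqrt(T)) = 1.0000000000 * 0.3373718934 / (51.2600 * 0.5400 * 0.2886173938) = 0.042229

Answer: Gamma = 0.042229


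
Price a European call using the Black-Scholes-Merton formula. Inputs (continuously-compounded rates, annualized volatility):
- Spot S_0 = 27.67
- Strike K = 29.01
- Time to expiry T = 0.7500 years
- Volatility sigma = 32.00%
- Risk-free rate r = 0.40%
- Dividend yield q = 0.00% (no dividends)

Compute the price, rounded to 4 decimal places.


Answer: Price = 2.5314

Derivation:
d1 = (ln(S/K) + (r - q + 0.5*sigma^2) * T) / (sigma * sqrt(T)) = -0.02126022
d2 = d1 - sigma * sqrt(T) = -0.29838835
exp(-rT) = 0.99700450; exp(-qT) = 1.00000000
C = S_0 * exp(-qT) * N(d1) - K * exp(-rT) * N(d2)
N(d1) = 0.49151904; N(d2) = 0.38270339
C = 27.6700 * 1.00000000 * 0.49151904 - 29.0100 * 0.99700450 * 0.38270339 = 2.5314


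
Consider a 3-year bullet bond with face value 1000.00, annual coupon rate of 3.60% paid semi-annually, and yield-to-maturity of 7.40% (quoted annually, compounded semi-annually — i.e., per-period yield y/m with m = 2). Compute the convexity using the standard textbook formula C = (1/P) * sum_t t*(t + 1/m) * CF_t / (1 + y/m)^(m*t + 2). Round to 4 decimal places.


Answer: Convexity = 9.1686

Derivation:
Coupon per period c = face * coupon_rate / m = 18.000000
Periods per year m = 2; per-period yield y/m = 0.037000
Number of cashflows N = 6
Cashflows (t years, CF_t, discount factor 1/(1+y/m)^(m*t), PV):
  t = 0.5000: CF_t = 18.000000, DF = 0.964320, PV = 17.357763
  t = 1.0000: CF_t = 18.000000, DF = 0.929913, PV = 16.738440
  t = 1.5000: CF_t = 18.000000, DF = 0.896734, PV = 16.141216
  t = 2.0000: CF_t = 18.000000, DF = 0.864739, PV = 15.565299
  t = 2.5000: CF_t = 18.000000, DF = 0.833885, PV = 15.009932
  t = 3.0000: CF_t = 1018.000000, DF = 0.804132, PV = 818.606596
Price P = sum_t PV_t = 899.419246
Convexity numerator sum_t t*(t + 1/m) * CF_t / (1+y/m)^(m*t + 2):
  t = 0.5000: term = 8.070608
  t = 1.0000: term = 23.347949
  t = 1.5000: term = 45.029796
  t = 2.0000: term = 72.371899
  t = 2.5000: term = 104.684522
  t = 3.0000: term = 7992.948706
Convexity = (1/P) * sum = 8246.453480 / 899.419246 = 9.168642


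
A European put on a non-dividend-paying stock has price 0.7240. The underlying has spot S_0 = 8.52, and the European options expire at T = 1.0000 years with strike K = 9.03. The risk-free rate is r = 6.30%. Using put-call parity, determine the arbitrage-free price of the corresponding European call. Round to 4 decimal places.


Put-call parity: C - P = S_0 * exp(-qT) - K * exp(-rT).
S_0 * exp(-qT) = 8.5200 * 1.00000000 = 8.52000000
K * exp(-rT) = 9.0300 * 0.93894347 = 8.47865957
C = P + S*exp(-qT) - K*exp(-rT)
C = 0.7240 + 8.52000000 - 8.47865957 = 0.7653

Answer: Call price = 0.7653


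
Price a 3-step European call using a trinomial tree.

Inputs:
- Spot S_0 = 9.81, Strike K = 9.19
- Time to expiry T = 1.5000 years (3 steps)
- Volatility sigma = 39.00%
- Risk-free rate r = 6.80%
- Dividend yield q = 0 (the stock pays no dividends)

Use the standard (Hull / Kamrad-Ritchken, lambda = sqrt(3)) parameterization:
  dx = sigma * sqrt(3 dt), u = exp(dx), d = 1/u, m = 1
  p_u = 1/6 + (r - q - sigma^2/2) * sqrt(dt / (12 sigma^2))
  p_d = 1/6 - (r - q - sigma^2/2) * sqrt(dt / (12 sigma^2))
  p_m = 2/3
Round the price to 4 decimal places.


Answer: Price = V(0,0) = 2.5062

Derivation:
dt = T/N = 0.500000; dx = sigma*sqrt(3*dt) = 0.477650
u = exp(dx) = 1.612282; d = 1/u = 0.620239
p_u = 0.162453, p_m = 0.666667, p_d = 0.170880
Discount per step: exp(-r*dt) = 0.966572
Stock lattice S(k, j) with j the centered position index:
  k=0: S(0,+0) = 9.8100
  k=1: S(1,-1) = 6.0845; S(1,+0) = 9.8100; S(1,+1) = 15.8165
  k=2: S(2,-2) = 3.7739; S(2,-1) = 6.0845; S(2,+0) = 9.8100; S(2,+1) = 15.8165; S(2,+2) = 25.5006
  k=3: S(3,-3) = 2.3407; S(3,-2) = 3.7739; S(3,-1) = 6.0845; S(3,+0) = 9.8100; S(3,+1) = 15.8165; S(3,+2) = 25.5006; S(3,+3) = 41.1142
Terminal payoffs V(N, j) = max(S_T - K, 0):
  V(3,-3) = 0.000000; V(3,-2) = 0.000000; V(3,-1) = 0.000000; V(3,+0) = 0.620000; V(3,+1) = 6.626485; V(3,+2) = 16.310633; V(3,+3) = 31.924209
Backward induction: V(k, j) = exp(-r*dt) * [p_u * V(k+1, j+1) + p_m * V(k+1, j) + p_d * V(k+1, j-1)]
  V(2,-2) = exp(-r*dt) * [p_u*0.000000 + p_m*0.000000 + p_d*0.000000] = 0.000000
  V(2,-1) = exp(-r*dt) * [p_u*0.620000 + p_m*0.000000 + p_d*0.000000] = 0.097354
  V(2,+0) = exp(-r*dt) * [p_u*6.626485 + p_m*0.620000 + p_d*0.000000] = 1.440025
  V(2,+1) = exp(-r*dt) * [p_u*16.310633 + p_m*6.626485 + p_d*0.620000] = 6.933526
  V(2,+2) = exp(-r*dt) * [p_u*31.924209 + p_m*16.310633 + p_d*6.626485] = 16.617571
  V(1,-1) = exp(-r*dt) * [p_u*1.440025 + p_m*0.097354 + p_d*0.000000] = 0.288850
  V(1,+0) = exp(-r*dt) * [p_u*6.933526 + p_m*1.440025 + p_d*0.097354] = 2.032726
  V(1,+1) = exp(-r*dt) * [p_u*16.617571 + p_m*6.933526 + p_d*1.440025] = 7.315015
  V(0,+0) = exp(-r*dt) * [p_u*7.315015 + p_m*2.032726 + p_d*0.288850] = 2.506183


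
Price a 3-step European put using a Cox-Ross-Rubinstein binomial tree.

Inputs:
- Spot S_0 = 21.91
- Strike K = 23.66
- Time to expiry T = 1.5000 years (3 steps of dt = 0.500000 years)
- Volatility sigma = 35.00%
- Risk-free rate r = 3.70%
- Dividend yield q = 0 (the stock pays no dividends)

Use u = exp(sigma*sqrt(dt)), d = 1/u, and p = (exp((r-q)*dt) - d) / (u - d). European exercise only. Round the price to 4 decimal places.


Answer: Price = V(0,0) = 4.2351

Derivation:
dt = T/N = 0.500000
u = exp(sigma*sqrt(dt)) = 1.280803; d = 1/u = 0.780760
p = (exp((r-q)*dt) - d) / (u - d) = 0.475783
Discount per step: exp(-r*dt) = 0.981670
Stock lattice S(k, i) with i counting down-moves:
  k=0: S(0,0) = 21.9100
  k=1: S(1,0) = 28.0624; S(1,1) = 17.1065
  k=2: S(2,0) = 35.9424; S(2,1) = 21.9100; S(2,2) = 13.3560
  k=3: S(3,0) = 46.0352; S(3,1) = 28.0624; S(3,2) = 17.1065; S(3,3) = 10.4279
Terminal payoffs V(N, i) = max(K - S_T, 0):
  V(3,0) = 0.000000; V(3,1) = 0.000000; V(3,2) = 6.553547; V(3,3) = 13.232140
Backward induction: V(k, i) = exp(-r*dt) * [p * V(k+1, i) + (1-p) * V(k+1, i+1)].
  V(2,0) = exp(-r*dt) * [p*0.000000 + (1-p)*0.000000] = 0.000000
  V(2,1) = exp(-r*dt) * [p*0.000000 + (1-p)*6.553547] = 3.372507
  V(2,2) = exp(-r*dt) * [p*6.553547 + (1-p)*13.232140] = 9.870278
  V(1,0) = exp(-r*dt) * [p*0.000000 + (1-p)*3.372507] = 1.735519
  V(1,1) = exp(-r*dt) * [p*3.372507 + (1-p)*9.870278] = 6.654494
  V(0,0) = exp(-r*dt) * [p*1.735519 + (1-p)*6.654494] = 4.235051


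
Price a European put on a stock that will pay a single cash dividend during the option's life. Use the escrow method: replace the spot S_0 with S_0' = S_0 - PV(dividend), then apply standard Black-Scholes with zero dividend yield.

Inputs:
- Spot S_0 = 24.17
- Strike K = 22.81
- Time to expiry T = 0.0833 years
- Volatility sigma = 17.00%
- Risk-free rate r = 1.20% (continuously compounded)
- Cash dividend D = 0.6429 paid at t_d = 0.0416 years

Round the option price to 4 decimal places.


PV(D) = D * exp(-r * t_d) = 0.6429 * 0.99950092 = 0.64257914
S_0' = S_0 - PV(D) = 24.1700 - 0.64257914 = 23.52742086
d1 = (ln(S_0'/K) + (r + sigma^2/2)*T) / (sigma*sqrt(T)) = 0.67605959
d2 = d1 - sigma*sqrt(T) = 0.62699463
exp(-rT) = 0.99900090
N(-d1) = 0.24950141; N(-d2) = 0.26533138
P = K * exp(-rT) * N(-d2) - S_0' * N(-d1) = 22.8100 * 0.99900090 * 0.26533138 - 23.52742086 * 0.24950141 = 0.1760

Answer: Price = 0.1760


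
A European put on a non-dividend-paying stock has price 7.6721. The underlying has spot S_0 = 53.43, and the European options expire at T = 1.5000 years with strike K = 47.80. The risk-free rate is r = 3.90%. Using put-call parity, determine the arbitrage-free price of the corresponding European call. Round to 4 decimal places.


Answer: Call price = 16.0182

Derivation:
Put-call parity: C - P = S_0 * exp(-qT) - K * exp(-rT).
S_0 * exp(-qT) = 53.4300 * 1.00000000 = 53.43000000
K * exp(-rT) = 47.8000 * 0.94317824 = 45.08391989
C = P + S*exp(-qT) - K*exp(-rT)
C = 7.6721 + 53.43000000 - 45.08391989 = 16.0182


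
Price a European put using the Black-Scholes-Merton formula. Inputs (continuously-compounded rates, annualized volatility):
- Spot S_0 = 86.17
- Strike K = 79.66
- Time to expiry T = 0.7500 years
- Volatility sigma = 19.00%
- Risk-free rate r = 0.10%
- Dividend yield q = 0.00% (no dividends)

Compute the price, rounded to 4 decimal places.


Answer: Price = 2.7674

Derivation:
d1 = (ln(S/K) + (r - q + 0.5*sigma^2) * T) / (sigma * sqrt(T)) = 0.56423537
d2 = d1 - sigma * sqrt(T) = 0.39969055
exp(-rT) = 0.99925028; exp(-qT) = 1.00000000
P = K * exp(-rT) * N(-d2) - S_0 * exp(-qT) * N(-d1)
N(-d1) = 0.28629698; N(-d2) = 0.34469223
P = 79.6600 * 0.99925028 * 0.34469223 - 86.1700 * 1.00000000 * 0.28629698 = 2.7674


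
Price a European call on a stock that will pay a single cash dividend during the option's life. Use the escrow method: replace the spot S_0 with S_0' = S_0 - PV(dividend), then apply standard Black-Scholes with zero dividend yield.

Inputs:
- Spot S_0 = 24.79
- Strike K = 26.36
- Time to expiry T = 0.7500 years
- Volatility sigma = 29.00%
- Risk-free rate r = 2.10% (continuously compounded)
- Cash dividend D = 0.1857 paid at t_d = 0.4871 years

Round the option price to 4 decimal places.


Answer: Price = 1.9110

Derivation:
PV(D) = D * exp(-r * t_d) = 0.1857 * 0.98982304 = 0.18381014
S_0' = S_0 - PV(D) = 24.7900 - 0.18381014 = 24.60618986
d1 = (ln(S_0'/K) + (r + sigma^2/2)*T) / (sigma*sqrt(T)) = -0.08585468
d2 = d1 - sigma*sqrt(T) = -0.33700205
exp(-rT) = 0.98437338
N(d1) = 0.46579097; N(d2) = 0.36805768
C = S_0' * N(d1) - K * exp(-rT) * N(d2) = 24.60618986 * 0.46579097 - 26.3600 * 0.98437338 * 0.36805768 = 1.9110


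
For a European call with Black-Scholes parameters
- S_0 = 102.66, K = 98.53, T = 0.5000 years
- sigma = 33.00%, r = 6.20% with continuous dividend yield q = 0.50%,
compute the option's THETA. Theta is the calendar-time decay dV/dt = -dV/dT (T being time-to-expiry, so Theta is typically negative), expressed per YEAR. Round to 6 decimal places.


Answer: Theta = -11.796304

Derivation:
d1 = 0.4147780675; d2 = 0.1814328297
phi(d1) = 0.3660596591; exp(-qT) = 0.9975031224; exp(-rT) = 0.9694755731
Theta = -S*exp(-qT)*phi(d1)*sigma/(2*sqrt(T)) - r*K*exp(-rT)*N(d2) + q*S*exp(-qT)*N(d1)
N(d1) = 0.6608478117; N(d2) = 0.5719860740; sqrt(T) = 0.7071067812
Term 1 = -102.6600 * 0.9975031224 * 0.3660596591 * 0.3300 / (2 * 0.7071067812) = -8.7471452191
Term 2 = -0.0620 * 98.5300 * 0.9694755731 * 0.5719860740 = -3.3875249191
Term 3 = 0.0050 * 102.6600 * 0.9975031224 * 0.6608478117 = 0.3383662080
Theta = -8.7471452191 + (-3.3875249191) + (0.3383662080) = -11.796304


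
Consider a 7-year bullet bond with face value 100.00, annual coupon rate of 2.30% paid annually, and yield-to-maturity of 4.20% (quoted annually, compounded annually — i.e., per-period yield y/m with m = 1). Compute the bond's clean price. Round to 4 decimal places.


Coupon per period c = face * coupon_rate / m = 2.300000
Periods per year m = 1; per-period yield y/m = 0.042000
Number of cashflows N = 7
Cashflows (t years, CF_t, discount factor 1/(1+y/m)^(m*t), PV):
  t = 1.0000: CF_t = 2.300000, DF = 0.959693, PV = 2.207294
  t = 2.0000: CF_t = 2.300000, DF = 0.921010, PV = 2.118324
  t = 3.0000: CF_t = 2.300000, DF = 0.883887, PV = 2.032941
  t = 4.0000: CF_t = 2.300000, DF = 0.848260, PV = 1.950999
  t = 5.0000: CF_t = 2.300000, DF = 0.814069, PV = 1.872360
  t = 6.0000: CF_t = 2.300000, DF = 0.781257, PV = 1.796890
  t = 7.0000: CF_t = 102.300000, DF = 0.749766, PV = 76.701102
Price P = sum_t PV_t = 88.679908

Answer: Price = 88.6799


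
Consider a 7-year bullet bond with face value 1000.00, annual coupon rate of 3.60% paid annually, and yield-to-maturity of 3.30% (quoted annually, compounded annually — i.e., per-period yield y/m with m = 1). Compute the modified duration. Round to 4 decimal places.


Answer: Modified duration = 6.1166

Derivation:
Coupon per period c = face * coupon_rate / m = 36.000000
Periods per year m = 1; per-period yield y/m = 0.033000
Number of cashflows N = 7
Cashflows (t years, CF_t, discount factor 1/(1+y/m)^(m*t), PV):
  t = 1.0000: CF_t = 36.000000, DF = 0.968054, PV = 34.849952
  t = 2.0000: CF_t = 36.000000, DF = 0.937129, PV = 33.736642
  t = 3.0000: CF_t = 36.000000, DF = 0.907192, PV = 32.658899
  t = 4.0000: CF_t = 36.000000, DF = 0.878211, PV = 31.615584
  t = 5.0000: CF_t = 36.000000, DF = 0.850156, PV = 30.605600
  t = 6.0000: CF_t = 36.000000, DF = 0.822997, PV = 29.627880
  t = 7.0000: CF_t = 1036.000000, DF = 0.796705, PV = 825.386773
Price P = sum_t PV_t = 1018.481329
First compute Macaulay numerator sum_t t * PV_t:
  t * PV_t at t = 1.0000: 34.849952
  t * PV_t at t = 2.0000: 67.473285
  t * PV_t at t = 3.0000: 97.976696
  t * PV_t at t = 4.0000: 126.462338
  t * PV_t at t = 5.0000: 153.027998
  t * PV_t at t = 6.0000: 177.767278
  t * PV_t at t = 7.0000: 5777.707409
Macaulay duration D = 6435.264955 / 1018.481329 = 6.318491
Modified duration = D / (1 + y/m) = 6.318491 / (1 + 0.033000) = 6.116642


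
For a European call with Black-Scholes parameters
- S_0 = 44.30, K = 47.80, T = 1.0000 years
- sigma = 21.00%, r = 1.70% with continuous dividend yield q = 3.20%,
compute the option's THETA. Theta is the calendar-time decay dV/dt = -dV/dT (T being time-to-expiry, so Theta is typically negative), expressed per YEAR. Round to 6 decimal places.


Answer: Theta = -1.428863

Derivation:
d1 = -0.3285283926; d2 = -0.5385283926
phi(d1) = 0.3779837833; exp(-qT) = 0.9685065821; exp(-rT) = 0.9831436846
Theta = -S*exp(-qT)*phi(d1)*sigma/(2*sqrt(T)) - r*K*exp(-rT)*N(d2) + q*S*exp(-qT)*N(d1)
N(d1) = 0.3712560902; N(d2) = 0.2951061544; sqrt(T) = 1.0000000000
Term 1 = -44.3000 * 0.9685065821 * 0.3779837833 * 0.2100 / (2 * 1.0000000000) = -1.7028201062
Term 2 = -0.0170 * 47.8000 * 0.9831436846 * 0.2951061544 = -0.2357610617
Term 3 = 0.0320 * 44.3000 * 0.9685065821 * 0.3712560902 = 0.5097178796
Theta = -1.7028201062 + (-0.2357610617) + (0.5097178796) = -1.428863


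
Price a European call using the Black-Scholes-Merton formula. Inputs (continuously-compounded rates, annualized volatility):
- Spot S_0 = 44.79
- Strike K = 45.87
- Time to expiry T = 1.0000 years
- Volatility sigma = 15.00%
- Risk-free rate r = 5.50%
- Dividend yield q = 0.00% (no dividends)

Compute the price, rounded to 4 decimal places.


Answer: Price = 3.3807

Derivation:
d1 = (ln(S/K) + (r - q + 0.5*sigma^2) * T) / (sigma * sqrt(T)) = 0.28282394
d2 = d1 - sigma * sqrt(T) = 0.13282394
exp(-rT) = 0.94648515; exp(-qT) = 1.00000000
C = S_0 * exp(-qT) * N(d1) - K * exp(-rT) * N(d2)
N(d1) = 0.61134410; N(d2) = 0.55283369
C = 44.7900 * 1.00000000 * 0.61134410 - 45.8700 * 0.94648515 * 0.55283369 = 3.3807
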